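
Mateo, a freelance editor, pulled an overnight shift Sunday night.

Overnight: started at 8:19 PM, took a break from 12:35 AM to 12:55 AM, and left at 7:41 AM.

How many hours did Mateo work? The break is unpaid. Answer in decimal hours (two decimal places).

Overnight: 8:19 PM → midnight = 3 h 41 min; midnight → 7:41 AM = 7 h 41 min; span 11 h 22 min; less 20 min break → 11 h 2 min

11.03 hours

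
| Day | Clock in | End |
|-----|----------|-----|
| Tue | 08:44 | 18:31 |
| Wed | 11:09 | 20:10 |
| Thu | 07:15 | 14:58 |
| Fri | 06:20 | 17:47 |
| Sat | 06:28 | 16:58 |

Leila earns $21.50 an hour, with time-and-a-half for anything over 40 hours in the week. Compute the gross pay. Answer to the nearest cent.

$1133.05

Tue: 08:44–18:31 = 9 h 47 min
Wed: 11:09–20:10 = 9 h 1 min
Thu: 07:15–14:58 = 7 h 43 min
Fri: 06:20–17:47 = 11 h 27 min
Sat: 06:28–16:58 = 10 h 30 min
Total worked: 48 h 28 min = 2908 min.
Regular 40 h 0 min = 2400 min at $21.50/h; overtime 8 h 28 min = 508 min at $32.25/h.
Pay = (2400 × $21.50 + 508 × $32.25) ÷ 60 = $1133.05.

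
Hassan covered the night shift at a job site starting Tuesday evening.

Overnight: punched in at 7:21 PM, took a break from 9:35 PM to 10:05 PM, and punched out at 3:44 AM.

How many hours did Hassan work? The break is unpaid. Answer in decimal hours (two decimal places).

Overnight: 7:21 PM → midnight = 4 h 39 min; midnight → 3:44 AM = 3 h 44 min; span 8 h 23 min; less 30 min break → 7 h 53 min

7.88 hours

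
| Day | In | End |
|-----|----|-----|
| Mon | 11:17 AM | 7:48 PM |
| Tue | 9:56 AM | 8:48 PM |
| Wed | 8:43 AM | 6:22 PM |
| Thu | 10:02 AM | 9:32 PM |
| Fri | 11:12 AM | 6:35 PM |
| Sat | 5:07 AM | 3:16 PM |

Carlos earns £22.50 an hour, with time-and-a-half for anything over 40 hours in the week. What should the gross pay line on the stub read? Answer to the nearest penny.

£1509.75

Mon: 11:17 AM–7:48 PM = 8 h 31 min
Tue: 9:56 AM–8:48 PM = 10 h 52 min
Wed: 8:43 AM–6:22 PM = 9 h 39 min
Thu: 10:02 AM–9:32 PM = 11 h 30 min
Fri: 11:12 AM–6:35 PM = 7 h 23 min
Sat: 5:07 AM–3:16 PM = 10 h 9 min
Total worked: 58 h 4 min = 3484 min.
Regular 40 h 0 min = 2400 min at £22.50/h; overtime 18 h 4 min = 1084 min at £33.75/h.
Pay = (2400 × £22.50 + 1084 × £33.75) ÷ 60 = £1509.75.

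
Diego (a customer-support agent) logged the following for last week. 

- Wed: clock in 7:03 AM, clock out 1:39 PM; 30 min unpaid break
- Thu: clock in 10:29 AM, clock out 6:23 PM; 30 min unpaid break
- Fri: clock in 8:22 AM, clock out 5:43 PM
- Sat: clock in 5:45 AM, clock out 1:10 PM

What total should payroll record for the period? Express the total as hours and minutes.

30 h 16 min

Wed: 7:03 AM–1:39 PM = 6 h 36 min; less 30 min break → 6 h 6 min
Thu: 10:29 AM–6:23 PM = 7 h 54 min; less 30 min break → 7 h 24 min
Fri: 8:22 AM–5:43 PM = 9 h 21 min
Sat: 5:45 AM–1:10 PM = 7 h 25 min
Total: 6 h 6 min + 7 h 24 min + 9 h 21 min + 7 h 25 min = 30 h 16 min.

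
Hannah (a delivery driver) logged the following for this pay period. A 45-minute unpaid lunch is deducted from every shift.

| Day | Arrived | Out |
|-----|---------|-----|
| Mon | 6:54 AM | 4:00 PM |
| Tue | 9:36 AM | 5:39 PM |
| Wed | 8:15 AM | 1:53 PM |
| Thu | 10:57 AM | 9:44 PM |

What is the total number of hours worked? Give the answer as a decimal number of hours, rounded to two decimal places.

30.57 hours

Mon: 6:54 AM–4:00 PM = 9 h 6 min; less 45 min break → 8 h 21 min
Tue: 9:36 AM–5:39 PM = 8 h 3 min; less 45 min break → 7 h 18 min
Wed: 8:15 AM–1:53 PM = 5 h 38 min; less 45 min break → 4 h 53 min
Thu: 10:57 AM–9:44 PM = 10 h 47 min; less 45 min break → 10 h 2 min
Total: 8 h 21 min + 7 h 18 min + 4 h 53 min + 10 h 2 min = 30 h 34 min.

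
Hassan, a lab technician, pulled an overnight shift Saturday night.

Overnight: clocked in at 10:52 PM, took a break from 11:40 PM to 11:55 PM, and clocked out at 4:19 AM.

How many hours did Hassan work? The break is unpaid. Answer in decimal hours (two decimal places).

Overnight: 10:52 PM → midnight = 1 h 8 min; midnight → 4:19 AM = 4 h 19 min; span 5 h 27 min; less 15 min break → 5 h 12 min

5.20 hours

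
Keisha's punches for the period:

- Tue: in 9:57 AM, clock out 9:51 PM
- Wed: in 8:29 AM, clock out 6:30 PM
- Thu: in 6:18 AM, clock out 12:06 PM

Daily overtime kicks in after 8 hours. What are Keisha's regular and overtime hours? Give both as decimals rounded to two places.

Tue: 9:57 AM–9:51 PM = 11 h 54 min
Wed: 8:29 AM–6:30 PM = 10 h 1 min
Thu: 6:18 AM–12:06 PM = 5 h 48 min
Tue reg 8 h 0 min / OT 3 h 54 min; Wed reg 8 h 0 min / OT 2 h 1 min; Thu reg 5 h 48 min / OT 0 h 0 min.
Totals: regular 21 h 48 min, overtime 5 h 55 min.

Regular 21.80 hours, overtime 5.92 hours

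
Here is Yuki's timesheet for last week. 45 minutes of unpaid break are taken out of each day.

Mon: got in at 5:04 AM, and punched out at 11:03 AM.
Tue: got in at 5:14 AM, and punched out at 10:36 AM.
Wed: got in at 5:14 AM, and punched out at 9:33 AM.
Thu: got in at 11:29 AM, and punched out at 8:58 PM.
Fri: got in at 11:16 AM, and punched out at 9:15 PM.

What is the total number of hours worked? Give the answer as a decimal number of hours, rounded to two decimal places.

31.38 hours

Mon: 5:04 AM–11:03 AM = 5 h 59 min; less 45 min break → 5 h 14 min
Tue: 5:14 AM–10:36 AM = 5 h 22 min; less 45 min break → 4 h 37 min
Wed: 5:14 AM–9:33 AM = 4 h 19 min; less 45 min break → 3 h 34 min
Thu: 11:29 AM–8:58 PM = 9 h 29 min; less 45 min break → 8 h 44 min
Fri: 11:16 AM–9:15 PM = 9 h 59 min; less 45 min break → 9 h 14 min
Total: 5 h 14 min + 4 h 37 min + 3 h 34 min + 8 h 44 min + 9 h 14 min = 31 h 23 min.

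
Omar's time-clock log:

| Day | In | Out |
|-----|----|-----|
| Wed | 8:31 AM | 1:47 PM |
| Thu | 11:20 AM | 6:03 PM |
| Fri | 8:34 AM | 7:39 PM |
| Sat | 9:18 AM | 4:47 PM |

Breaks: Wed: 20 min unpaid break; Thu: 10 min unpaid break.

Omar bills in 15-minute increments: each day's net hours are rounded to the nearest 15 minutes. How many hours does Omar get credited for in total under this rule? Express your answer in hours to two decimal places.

Wed: 8:31 AM–1:47 PM = 5 h 16 min − 20 min = 4 h 56 min → rounds to 5 h 0 min
Thu: 11:20 AM–6:03 PM = 6 h 43 min − 10 min = 6 h 33 min → rounds to 6 h 30 min
Fri: 8:34 AM–7:39 PM = 11 h 5 min → rounds to 11 h 0 min
Sat: 9:18 AM–4:47 PM = 7 h 29 min → rounds to 7 h 30 min
Total credited: 30 h 0 min.

30.00 hours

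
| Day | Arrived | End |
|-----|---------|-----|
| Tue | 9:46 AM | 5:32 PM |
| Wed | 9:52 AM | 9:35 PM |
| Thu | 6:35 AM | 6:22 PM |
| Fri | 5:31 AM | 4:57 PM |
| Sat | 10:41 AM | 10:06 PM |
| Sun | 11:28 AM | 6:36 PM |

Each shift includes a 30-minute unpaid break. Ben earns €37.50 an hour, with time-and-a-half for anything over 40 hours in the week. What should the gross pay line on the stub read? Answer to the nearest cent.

Tue: 9:46 AM–5:32 PM = 7 h 46 min; less 30 min break → 7 h 16 min
Wed: 9:52 AM–9:35 PM = 11 h 43 min; less 30 min break → 11 h 13 min
Thu: 6:35 AM–6:22 PM = 11 h 47 min; less 30 min break → 11 h 17 min
Fri: 5:31 AM–4:57 PM = 11 h 26 min; less 30 min break → 10 h 56 min
Sat: 10:41 AM–10:06 PM = 11 h 25 min; less 30 min break → 10 h 55 min
Sun: 11:28 AM–6:36 PM = 7 h 8 min; less 30 min break → 6 h 38 min
Total worked: 58 h 15 min = 3495 min.
Regular 40 h 0 min = 2400 min at €37.50/h; overtime 18 h 15 min = 1095 min at €56.25/h.
Pay = (2400 × €37.50 + 1095 × €56.25) ÷ 60 = €2526.56.

€2526.56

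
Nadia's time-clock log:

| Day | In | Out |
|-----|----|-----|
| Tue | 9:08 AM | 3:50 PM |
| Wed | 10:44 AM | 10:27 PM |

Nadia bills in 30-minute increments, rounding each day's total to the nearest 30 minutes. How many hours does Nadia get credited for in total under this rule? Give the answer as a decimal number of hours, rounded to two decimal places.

Tue: 9:08 AM–3:50 PM = 6 h 42 min → rounds to 6 h 30 min
Wed: 10:44 AM–10:27 PM = 11 h 43 min → rounds to 11 h 30 min
Total credited: 18 h 0 min.

18.00 hours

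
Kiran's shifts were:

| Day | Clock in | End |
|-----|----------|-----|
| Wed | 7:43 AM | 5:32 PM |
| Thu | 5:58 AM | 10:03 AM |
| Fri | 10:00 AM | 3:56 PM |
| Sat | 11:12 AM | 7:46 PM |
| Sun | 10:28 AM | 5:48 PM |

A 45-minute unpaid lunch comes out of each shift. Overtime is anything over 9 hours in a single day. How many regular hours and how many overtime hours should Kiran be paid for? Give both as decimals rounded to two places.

Wed: 7:43 AM–5:32 PM = 9 h 49 min; less 45 min break → 9 h 4 min
Thu: 5:58 AM–10:03 AM = 4 h 5 min; less 45 min break → 3 h 20 min
Fri: 10:00 AM–3:56 PM = 5 h 56 min; less 45 min break → 5 h 11 min
Sat: 11:12 AM–7:46 PM = 8 h 34 min; less 45 min break → 7 h 49 min
Sun: 10:28 AM–5:48 PM = 7 h 20 min; less 45 min break → 6 h 35 min
Wed reg 9 h 0 min / OT 0 h 4 min; Thu reg 3 h 20 min / OT 0 h 0 min; Fri reg 5 h 11 min / OT 0 h 0 min; Sat reg 7 h 49 min / OT 0 h 0 min; Sun reg 6 h 35 min / OT 0 h 0 min.
Totals: regular 31 h 55 min, overtime 0 h 4 min.

Regular 31.92 hours, overtime 0.07 hours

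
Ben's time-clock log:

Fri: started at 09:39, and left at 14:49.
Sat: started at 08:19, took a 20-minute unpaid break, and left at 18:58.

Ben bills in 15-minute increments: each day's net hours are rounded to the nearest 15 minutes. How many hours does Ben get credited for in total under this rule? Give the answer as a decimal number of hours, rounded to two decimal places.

Fri: 09:39–14:49 = 5 h 10 min → rounds to 5 h 15 min
Sat: 08:19–18:58 = 10 h 39 min − 20 min = 10 h 19 min → rounds to 10 h 15 min
Total credited: 15 h 30 min.

15.50 hours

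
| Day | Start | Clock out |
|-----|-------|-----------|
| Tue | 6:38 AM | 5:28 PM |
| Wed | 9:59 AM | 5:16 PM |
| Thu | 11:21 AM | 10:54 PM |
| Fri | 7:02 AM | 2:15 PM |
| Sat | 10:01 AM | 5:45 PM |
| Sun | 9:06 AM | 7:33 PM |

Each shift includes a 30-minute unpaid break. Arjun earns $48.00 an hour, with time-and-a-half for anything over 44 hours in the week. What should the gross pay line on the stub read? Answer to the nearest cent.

$2692.80

Tue: 6:38 AM–5:28 PM = 10 h 50 min; less 30 min break → 10 h 20 min
Wed: 9:59 AM–5:16 PM = 7 h 17 min; less 30 min break → 6 h 47 min
Thu: 11:21 AM–10:54 PM = 11 h 33 min; less 30 min break → 11 h 3 min
Fri: 7:02 AM–2:15 PM = 7 h 13 min; less 30 min break → 6 h 43 min
Sat: 10:01 AM–5:45 PM = 7 h 44 min; less 30 min break → 7 h 14 min
Sun: 9:06 AM–7:33 PM = 10 h 27 min; less 30 min break → 9 h 57 min
Total worked: 52 h 4 min = 3124 min.
Regular 44 h 0 min = 2640 min at $48.00/h; overtime 8 h 4 min = 484 min at $72.00/h.
Pay = (2640 × $48.00 + 484 × $72.00) ÷ 60 = $2692.80.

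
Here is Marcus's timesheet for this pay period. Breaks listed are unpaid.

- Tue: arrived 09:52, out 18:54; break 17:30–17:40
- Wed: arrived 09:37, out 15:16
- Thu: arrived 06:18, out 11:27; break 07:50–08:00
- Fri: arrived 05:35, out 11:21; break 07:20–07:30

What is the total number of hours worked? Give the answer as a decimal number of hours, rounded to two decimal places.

Tue: 09:52–18:54 = 9 h 2 min; less 10 min break → 8 h 52 min
Wed: 09:37–15:16 = 5 h 39 min
Thu: 06:18–11:27 = 5 h 9 min; less 10 min break → 4 h 59 min
Fri: 05:35–11:21 = 5 h 46 min; less 10 min break → 5 h 36 min
Total: 8 h 52 min + 5 h 39 min + 4 h 59 min + 5 h 36 min = 25 h 6 min.

25.10 hours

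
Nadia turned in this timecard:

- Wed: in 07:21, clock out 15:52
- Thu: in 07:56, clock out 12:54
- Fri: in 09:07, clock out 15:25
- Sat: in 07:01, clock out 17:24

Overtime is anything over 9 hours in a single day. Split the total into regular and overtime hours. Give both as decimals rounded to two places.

Wed: 07:21–15:52 = 8 h 31 min
Thu: 07:56–12:54 = 4 h 58 min
Fri: 09:07–15:25 = 6 h 18 min
Sat: 07:01–17:24 = 10 h 23 min
Wed reg 8 h 31 min / OT 0 h 0 min; Thu reg 4 h 58 min / OT 0 h 0 min; Fri reg 6 h 18 min / OT 0 h 0 min; Sat reg 9 h 0 min / OT 1 h 23 min.
Totals: regular 28 h 47 min, overtime 1 h 23 min.

Regular 28.78 hours, overtime 1.38 hours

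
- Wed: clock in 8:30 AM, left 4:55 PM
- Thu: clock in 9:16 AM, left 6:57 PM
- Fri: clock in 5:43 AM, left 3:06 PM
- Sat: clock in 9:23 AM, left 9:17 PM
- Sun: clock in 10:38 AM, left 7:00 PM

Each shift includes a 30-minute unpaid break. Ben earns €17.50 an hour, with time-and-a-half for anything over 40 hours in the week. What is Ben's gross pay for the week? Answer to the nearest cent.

€837.81

Wed: 8:30 AM–4:55 PM = 8 h 25 min; less 30 min break → 7 h 55 min
Thu: 9:16 AM–6:57 PM = 9 h 41 min; less 30 min break → 9 h 11 min
Fri: 5:43 AM–3:06 PM = 9 h 23 min; less 30 min break → 8 h 53 min
Sat: 9:23 AM–9:17 PM = 11 h 54 min; less 30 min break → 11 h 24 min
Sun: 10:38 AM–7:00 PM = 8 h 22 min; less 30 min break → 7 h 52 min
Total worked: 45 h 15 min = 2715 min.
Regular 40 h 0 min = 2400 min at €17.50/h; overtime 5 h 15 min = 315 min at €26.25/h.
Pay = (2400 × €17.50 + 315 × €26.25) ÷ 60 = €837.81.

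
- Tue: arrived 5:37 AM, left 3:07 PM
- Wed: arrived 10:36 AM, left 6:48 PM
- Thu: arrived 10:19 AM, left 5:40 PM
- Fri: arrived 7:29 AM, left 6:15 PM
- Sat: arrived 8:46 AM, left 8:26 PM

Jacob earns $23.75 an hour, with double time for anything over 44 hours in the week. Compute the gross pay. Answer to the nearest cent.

$1210.46

Tue: 5:37 AM–3:07 PM = 9 h 30 min
Wed: 10:36 AM–6:48 PM = 8 h 12 min
Thu: 10:19 AM–5:40 PM = 7 h 21 min
Fri: 7:29 AM–6:15 PM = 10 h 46 min
Sat: 8:46 AM–8:26 PM = 11 h 40 min
Total worked: 47 h 29 min = 2849 min.
Regular 44 h 0 min = 2640 min at $23.75/h; overtime 3 h 29 min = 209 min at $47.50/h.
Pay = (2640 × $23.75 + 209 × $47.50) ÷ 60 = $1210.46.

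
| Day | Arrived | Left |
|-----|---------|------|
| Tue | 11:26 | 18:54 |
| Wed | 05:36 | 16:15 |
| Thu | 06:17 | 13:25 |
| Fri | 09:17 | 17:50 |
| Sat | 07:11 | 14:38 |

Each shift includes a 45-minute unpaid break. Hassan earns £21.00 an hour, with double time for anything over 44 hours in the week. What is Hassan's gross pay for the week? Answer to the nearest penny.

£787.50

Tue: 11:26–18:54 = 7 h 28 min; less 45 min break → 6 h 43 min
Wed: 05:36–16:15 = 10 h 39 min; less 45 min break → 9 h 54 min
Thu: 06:17–13:25 = 7 h 8 min; less 45 min break → 6 h 23 min
Fri: 09:17–17:50 = 8 h 33 min; less 45 min break → 7 h 48 min
Sat: 07:11–14:38 = 7 h 27 min; less 45 min break → 6 h 42 min
Total worked: 37 h 30 min = 2250 min.
Regular 37 h 30 min = 2250 min at £21.00/h; overtime 0 h 0 min = 0 min at £42.00/h.
Pay = (2250 × £21.00 + 0 × £42.00) ÷ 60 = £787.50.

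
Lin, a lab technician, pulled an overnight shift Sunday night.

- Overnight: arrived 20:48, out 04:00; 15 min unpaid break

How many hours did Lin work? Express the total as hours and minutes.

Overnight: 20:48 → midnight = 3 h 12 min; midnight → 04:00 = 4 h 0 min; span 7 h 12 min; less 15 min break → 6 h 57 min

6 h 57 min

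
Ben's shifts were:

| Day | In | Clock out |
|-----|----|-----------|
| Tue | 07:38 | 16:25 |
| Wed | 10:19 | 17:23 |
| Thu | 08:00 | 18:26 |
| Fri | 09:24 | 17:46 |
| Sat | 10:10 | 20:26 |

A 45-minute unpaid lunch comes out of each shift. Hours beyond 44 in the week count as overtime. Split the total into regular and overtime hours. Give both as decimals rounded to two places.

Tue: 07:38–16:25 = 8 h 47 min; less 45 min break → 8 h 2 min
Wed: 10:19–17:23 = 7 h 4 min; less 45 min break → 6 h 19 min
Thu: 08:00–18:26 = 10 h 26 min; less 45 min break → 9 h 41 min
Fri: 09:24–17:46 = 8 h 22 min; less 45 min break → 7 h 37 min
Sat: 10:10–20:26 = 10 h 16 min; less 45 min break → 9 h 31 min
Total worked: 41 h 10 min = 41.17 h.
Threshold 44 h → overtime 0 h 0 min, regular 41 h 10 min.

Regular 41.17 hours, overtime 0.00 hours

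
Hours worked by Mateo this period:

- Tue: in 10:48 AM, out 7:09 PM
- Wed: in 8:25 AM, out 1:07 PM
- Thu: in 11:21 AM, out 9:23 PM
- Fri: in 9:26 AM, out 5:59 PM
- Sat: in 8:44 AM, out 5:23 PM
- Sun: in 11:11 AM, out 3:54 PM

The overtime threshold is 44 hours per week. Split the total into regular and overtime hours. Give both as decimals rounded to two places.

Tue: 10:48 AM–7:09 PM = 8 h 21 min
Wed: 8:25 AM–1:07 PM = 4 h 42 min
Thu: 11:21 AM–9:23 PM = 10 h 2 min
Fri: 9:26 AM–5:59 PM = 8 h 33 min
Sat: 8:44 AM–5:23 PM = 8 h 39 min
Sun: 11:11 AM–3:54 PM = 4 h 43 min
Total worked: 45 h 0 min = 45.00 h.
Threshold 44 h → overtime 1 h 0 min, regular 44 h 0 min.

Regular 44.00 hours, overtime 1.00 hours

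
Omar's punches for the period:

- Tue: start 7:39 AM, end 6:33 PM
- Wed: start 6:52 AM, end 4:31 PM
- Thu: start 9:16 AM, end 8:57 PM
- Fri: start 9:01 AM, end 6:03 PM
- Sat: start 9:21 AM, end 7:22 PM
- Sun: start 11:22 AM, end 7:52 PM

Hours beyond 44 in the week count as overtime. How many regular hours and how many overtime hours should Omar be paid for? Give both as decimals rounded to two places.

Regular 44.00 hours, overtime 15.78 hours

Tue: 7:39 AM–6:33 PM = 10 h 54 min
Wed: 6:52 AM–4:31 PM = 9 h 39 min
Thu: 9:16 AM–8:57 PM = 11 h 41 min
Fri: 9:01 AM–6:03 PM = 9 h 2 min
Sat: 9:21 AM–7:22 PM = 10 h 1 min
Sun: 11:22 AM–7:52 PM = 8 h 30 min
Total worked: 59 h 47 min = 59.78 h.
Threshold 44 h → overtime 15 h 47 min, regular 44 h 0 min.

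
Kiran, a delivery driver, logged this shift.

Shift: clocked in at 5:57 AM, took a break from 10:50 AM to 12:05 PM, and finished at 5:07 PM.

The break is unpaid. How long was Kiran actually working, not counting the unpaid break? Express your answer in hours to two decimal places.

9.92 hours

Shift: 5:57 AM–5:07 PM = 11 h 10 min; less 75 min break → 9 h 55 min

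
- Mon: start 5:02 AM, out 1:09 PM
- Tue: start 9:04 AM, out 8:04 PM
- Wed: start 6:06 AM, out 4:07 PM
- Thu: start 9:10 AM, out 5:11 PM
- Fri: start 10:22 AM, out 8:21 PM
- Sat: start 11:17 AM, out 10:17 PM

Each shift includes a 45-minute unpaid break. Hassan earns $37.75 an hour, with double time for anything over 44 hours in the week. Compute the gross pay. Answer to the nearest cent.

$2388.32

Mon: 5:02 AM–1:09 PM = 8 h 7 min; less 45 min break → 7 h 22 min
Tue: 9:04 AM–8:04 PM = 11 h 0 min; less 45 min break → 10 h 15 min
Wed: 6:06 AM–4:07 PM = 10 h 1 min; less 45 min break → 9 h 16 min
Thu: 9:10 AM–5:11 PM = 8 h 1 min; less 45 min break → 7 h 16 min
Fri: 10:22 AM–8:21 PM = 9 h 59 min; less 45 min break → 9 h 14 min
Sat: 11:17 AM–10:17 PM = 11 h 0 min; less 45 min break → 10 h 15 min
Total worked: 53 h 38 min = 3218 min.
Regular 44 h 0 min = 2640 min at $37.75/h; overtime 9 h 38 min = 578 min at $75.50/h.
Pay = (2640 × $37.75 + 578 × $75.50) ÷ 60 = $2388.32.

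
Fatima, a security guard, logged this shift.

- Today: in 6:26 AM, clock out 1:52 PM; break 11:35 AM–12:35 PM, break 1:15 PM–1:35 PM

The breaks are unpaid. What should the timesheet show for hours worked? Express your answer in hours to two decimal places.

6.10 hours

Today: 6:26 AM–1:52 PM = 7 h 26 min; less 80 min break → 6 h 6 min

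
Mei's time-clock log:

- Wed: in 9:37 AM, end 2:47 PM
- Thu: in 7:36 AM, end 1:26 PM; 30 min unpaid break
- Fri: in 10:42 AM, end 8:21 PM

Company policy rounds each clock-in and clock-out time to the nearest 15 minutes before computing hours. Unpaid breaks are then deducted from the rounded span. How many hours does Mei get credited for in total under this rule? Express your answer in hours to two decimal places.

20.25 hours

Wed: in 9:37 AM→9:30 AM, out 2:47 PM→2:45 PM; 5 h 15 min
Thu: in 7:36 AM→7:30 AM, out 1:26 PM→1:30 PM; 6 h 0 min − 30 min = 5 h 30 min
Fri: in 10:42 AM→10:45 AM, out 8:21 PM→8:15 PM; 9 h 30 min
Total credited: 20 h 15 min.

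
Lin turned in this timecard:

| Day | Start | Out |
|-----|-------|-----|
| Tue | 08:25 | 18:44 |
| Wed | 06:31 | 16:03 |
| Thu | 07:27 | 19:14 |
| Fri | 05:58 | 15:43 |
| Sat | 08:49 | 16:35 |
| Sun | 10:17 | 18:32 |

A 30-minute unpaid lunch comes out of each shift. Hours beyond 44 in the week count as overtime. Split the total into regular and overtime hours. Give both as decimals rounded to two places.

Regular 44.00 hours, overtime 10.40 hours

Tue: 08:25–18:44 = 10 h 19 min; less 30 min break → 9 h 49 min
Wed: 06:31–16:03 = 9 h 32 min; less 30 min break → 9 h 2 min
Thu: 07:27–19:14 = 11 h 47 min; less 30 min break → 11 h 17 min
Fri: 05:58–15:43 = 9 h 45 min; less 30 min break → 9 h 15 min
Sat: 08:49–16:35 = 7 h 46 min; less 30 min break → 7 h 16 min
Sun: 10:17–18:32 = 8 h 15 min; less 30 min break → 7 h 45 min
Total worked: 54 h 24 min = 54.40 h.
Threshold 44 h → overtime 10 h 24 min, regular 44 h 0 min.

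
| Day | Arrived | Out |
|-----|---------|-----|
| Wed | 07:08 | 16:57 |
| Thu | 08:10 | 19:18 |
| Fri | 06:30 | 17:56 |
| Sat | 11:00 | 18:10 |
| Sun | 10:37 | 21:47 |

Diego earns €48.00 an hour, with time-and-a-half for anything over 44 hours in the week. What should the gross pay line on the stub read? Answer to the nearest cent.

Wed: 07:08–16:57 = 9 h 49 min
Thu: 08:10–19:18 = 11 h 8 min
Fri: 06:30–17:56 = 11 h 26 min
Sat: 11:00–18:10 = 7 h 10 min
Sun: 10:37–21:47 = 11 h 10 min
Total worked: 50 h 43 min = 3043 min.
Regular 44 h 0 min = 2640 min at €48.00/h; overtime 6 h 43 min = 403 min at €72.00/h.
Pay = (2640 × €48.00 + 403 × €72.00) ÷ 60 = €2595.60.

€2595.60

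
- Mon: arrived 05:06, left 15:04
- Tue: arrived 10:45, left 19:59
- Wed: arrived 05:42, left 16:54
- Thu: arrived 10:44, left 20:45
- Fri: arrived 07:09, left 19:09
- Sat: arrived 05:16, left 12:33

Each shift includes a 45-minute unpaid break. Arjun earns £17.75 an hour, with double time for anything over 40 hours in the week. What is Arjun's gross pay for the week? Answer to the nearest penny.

Mon: 05:06–15:04 = 9 h 58 min; less 45 min break → 9 h 13 min
Tue: 10:45–19:59 = 9 h 14 min; less 45 min break → 8 h 29 min
Wed: 05:42–16:54 = 11 h 12 min; less 45 min break → 10 h 27 min
Thu: 10:44–20:45 = 10 h 1 min; less 45 min break → 9 h 16 min
Fri: 07:09–19:09 = 12 h 0 min; less 45 min break → 11 h 15 min
Sat: 05:16–12:33 = 7 h 17 min; less 45 min break → 6 h 32 min
Total worked: 55 h 12 min = 3312 min.
Regular 40 h 0 min = 2400 min at £17.75/h; overtime 15 h 12 min = 912 min at £35.50/h.
Pay = (2400 × £17.75 + 912 × £35.50) ÷ 60 = £1249.60.

£1249.60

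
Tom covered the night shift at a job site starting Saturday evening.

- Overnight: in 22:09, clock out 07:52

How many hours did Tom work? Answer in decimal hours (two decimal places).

Overnight: 22:09 → midnight = 1 h 51 min; midnight → 07:52 = 7 h 52 min; span 9 h 43 min

9.72 hours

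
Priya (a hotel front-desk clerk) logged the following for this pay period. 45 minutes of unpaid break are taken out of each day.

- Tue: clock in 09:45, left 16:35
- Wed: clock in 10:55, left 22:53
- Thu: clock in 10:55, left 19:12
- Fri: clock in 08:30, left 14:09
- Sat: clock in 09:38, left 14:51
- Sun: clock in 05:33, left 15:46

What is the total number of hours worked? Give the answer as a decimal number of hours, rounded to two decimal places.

Tue: 09:45–16:35 = 6 h 50 min; less 45 min break → 6 h 5 min
Wed: 10:55–22:53 = 11 h 58 min; less 45 min break → 11 h 13 min
Thu: 10:55–19:12 = 8 h 17 min; less 45 min break → 7 h 32 min
Fri: 08:30–14:09 = 5 h 39 min; less 45 min break → 4 h 54 min
Sat: 09:38–14:51 = 5 h 13 min; less 45 min break → 4 h 28 min
Sun: 05:33–15:46 = 10 h 13 min; less 45 min break → 9 h 28 min
Total: 6 h 5 min + 11 h 13 min + 7 h 32 min + 4 h 54 min + 4 h 28 min + 9 h 28 min = 43 h 40 min.

43.67 hours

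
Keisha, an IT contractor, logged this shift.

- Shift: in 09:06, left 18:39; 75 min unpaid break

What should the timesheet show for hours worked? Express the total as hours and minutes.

Shift: 09:06–18:39 = 9 h 33 min; less 75 min break → 8 h 18 min

8 h 18 min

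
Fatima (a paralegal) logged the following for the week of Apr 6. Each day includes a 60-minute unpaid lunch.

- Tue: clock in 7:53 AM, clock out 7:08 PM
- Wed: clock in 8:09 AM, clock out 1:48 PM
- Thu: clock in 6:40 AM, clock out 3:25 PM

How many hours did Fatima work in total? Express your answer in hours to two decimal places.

Tue: 7:53 AM–7:08 PM = 11 h 15 min; less 60 min break → 10 h 15 min
Wed: 8:09 AM–1:48 PM = 5 h 39 min; less 60 min break → 4 h 39 min
Thu: 6:40 AM–3:25 PM = 8 h 45 min; less 60 min break → 7 h 45 min
Total: 10 h 15 min + 4 h 39 min + 7 h 45 min = 22 h 39 min.

22.65 hours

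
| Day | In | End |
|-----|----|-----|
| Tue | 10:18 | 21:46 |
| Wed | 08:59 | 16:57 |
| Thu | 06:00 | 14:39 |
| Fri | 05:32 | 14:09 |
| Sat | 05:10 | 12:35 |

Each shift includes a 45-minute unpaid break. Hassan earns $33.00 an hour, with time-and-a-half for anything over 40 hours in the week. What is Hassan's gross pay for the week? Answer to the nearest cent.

Tue: 10:18–21:46 = 11 h 28 min; less 45 min break → 10 h 43 min
Wed: 08:59–16:57 = 7 h 58 min; less 45 min break → 7 h 13 min
Thu: 06:00–14:39 = 8 h 39 min; less 45 min break → 7 h 54 min
Fri: 05:32–14:09 = 8 h 37 min; less 45 min break → 7 h 52 min
Sat: 05:10–12:35 = 7 h 25 min; less 45 min break → 6 h 40 min
Total worked: 40 h 22 min = 2422 min.
Regular 40 h 0 min = 2400 min at $33.00/h; overtime 0 h 22 min = 22 min at $49.50/h.
Pay = (2400 × $33.00 + 22 × $49.50) ÷ 60 = $1338.15.

$1338.15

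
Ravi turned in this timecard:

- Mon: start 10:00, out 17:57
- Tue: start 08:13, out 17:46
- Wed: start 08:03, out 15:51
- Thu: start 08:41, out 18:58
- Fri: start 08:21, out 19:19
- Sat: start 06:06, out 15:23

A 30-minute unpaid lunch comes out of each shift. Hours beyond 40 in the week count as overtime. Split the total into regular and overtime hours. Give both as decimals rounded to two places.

Regular 40.00 hours, overtime 12.83 hours

Mon: 10:00–17:57 = 7 h 57 min; less 30 min break → 7 h 27 min
Tue: 08:13–17:46 = 9 h 33 min; less 30 min break → 9 h 3 min
Wed: 08:03–15:51 = 7 h 48 min; less 30 min break → 7 h 18 min
Thu: 08:41–18:58 = 10 h 17 min; less 30 min break → 9 h 47 min
Fri: 08:21–19:19 = 10 h 58 min; less 30 min break → 10 h 28 min
Sat: 06:06–15:23 = 9 h 17 min; less 30 min break → 8 h 47 min
Total worked: 52 h 50 min = 52.83 h.
Threshold 40 h → overtime 12 h 50 min, regular 40 h 0 min.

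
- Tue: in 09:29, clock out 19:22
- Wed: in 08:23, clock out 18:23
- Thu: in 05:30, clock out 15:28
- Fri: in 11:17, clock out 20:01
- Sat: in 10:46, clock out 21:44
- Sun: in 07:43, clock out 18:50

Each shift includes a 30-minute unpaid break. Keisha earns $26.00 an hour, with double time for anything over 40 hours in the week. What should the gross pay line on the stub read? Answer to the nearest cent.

Tue: 09:29–19:22 = 9 h 53 min; less 30 min break → 9 h 23 min
Wed: 08:23–18:23 = 10 h 0 min; less 30 min break → 9 h 30 min
Thu: 05:30–15:28 = 9 h 58 min; less 30 min break → 9 h 28 min
Fri: 11:17–20:01 = 8 h 44 min; less 30 min break → 8 h 14 min
Sat: 10:46–21:44 = 10 h 58 min; less 30 min break → 10 h 28 min
Sun: 07:43–18:50 = 11 h 7 min; less 30 min break → 10 h 37 min
Total worked: 57 h 40 min = 3460 min.
Regular 40 h 0 min = 2400 min at $26.00/h; overtime 17 h 40 min = 1060 min at $52.00/h.
Pay = (2400 × $26.00 + 1060 × $52.00) ÷ 60 = $1958.67.

$1958.67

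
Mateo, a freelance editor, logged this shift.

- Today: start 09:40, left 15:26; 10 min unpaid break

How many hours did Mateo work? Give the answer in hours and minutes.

5 h 36 min

Today: 09:40–15:26 = 5 h 46 min; less 10 min break → 5 h 36 min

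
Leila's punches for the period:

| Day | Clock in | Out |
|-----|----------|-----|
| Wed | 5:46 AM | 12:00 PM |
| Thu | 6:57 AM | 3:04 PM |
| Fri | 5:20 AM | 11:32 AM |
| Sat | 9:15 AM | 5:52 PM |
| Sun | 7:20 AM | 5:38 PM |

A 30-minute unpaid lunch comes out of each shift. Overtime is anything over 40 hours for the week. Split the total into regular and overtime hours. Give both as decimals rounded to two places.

Wed: 5:46 AM–12:00 PM = 6 h 14 min; less 30 min break → 5 h 44 min
Thu: 6:57 AM–3:04 PM = 8 h 7 min; less 30 min break → 7 h 37 min
Fri: 5:20 AM–11:32 AM = 6 h 12 min; less 30 min break → 5 h 42 min
Sat: 9:15 AM–5:52 PM = 8 h 37 min; less 30 min break → 8 h 7 min
Sun: 7:20 AM–5:38 PM = 10 h 18 min; less 30 min break → 9 h 48 min
Total worked: 36 h 58 min = 36.97 h.
Threshold 40 h → overtime 0 h 0 min, regular 36 h 58 min.

Regular 36.97 hours, overtime 0.00 hours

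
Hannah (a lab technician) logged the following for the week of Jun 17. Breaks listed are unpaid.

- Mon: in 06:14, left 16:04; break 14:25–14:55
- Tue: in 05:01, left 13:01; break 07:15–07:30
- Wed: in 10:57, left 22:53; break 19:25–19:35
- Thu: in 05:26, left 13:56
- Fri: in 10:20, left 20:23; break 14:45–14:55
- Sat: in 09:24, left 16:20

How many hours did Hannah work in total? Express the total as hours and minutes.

54 h 10 min

Mon: 06:14–16:04 = 9 h 50 min; less 30 min break → 9 h 20 min
Tue: 05:01–13:01 = 8 h 0 min; less 15 min break → 7 h 45 min
Wed: 10:57–22:53 = 11 h 56 min; less 10 min break → 11 h 46 min
Thu: 05:26–13:56 = 8 h 30 min
Fri: 10:20–20:23 = 10 h 3 min; less 10 min break → 9 h 53 min
Sat: 09:24–16:20 = 6 h 56 min
Total: 9 h 20 min + 7 h 45 min + 11 h 46 min + 8 h 30 min + 9 h 53 min + 6 h 56 min = 54 h 10 min.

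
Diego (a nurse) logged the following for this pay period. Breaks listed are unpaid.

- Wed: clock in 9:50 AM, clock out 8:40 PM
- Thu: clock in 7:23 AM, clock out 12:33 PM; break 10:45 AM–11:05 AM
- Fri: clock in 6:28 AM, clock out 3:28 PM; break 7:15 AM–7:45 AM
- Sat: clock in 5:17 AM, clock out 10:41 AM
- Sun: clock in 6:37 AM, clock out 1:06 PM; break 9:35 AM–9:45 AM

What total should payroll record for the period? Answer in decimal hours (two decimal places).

Wed: 9:50 AM–8:40 PM = 10 h 50 min
Thu: 7:23 AM–12:33 PM = 5 h 10 min; less 20 min break → 4 h 50 min
Fri: 6:28 AM–3:28 PM = 9 h 0 min; less 30 min break → 8 h 30 min
Sat: 5:17 AM–10:41 AM = 5 h 24 min
Sun: 6:37 AM–1:06 PM = 6 h 29 min; less 10 min break → 6 h 19 min
Total: 10 h 50 min + 4 h 50 min + 8 h 30 min + 5 h 24 min + 6 h 19 min = 35 h 53 min.

35.88 hours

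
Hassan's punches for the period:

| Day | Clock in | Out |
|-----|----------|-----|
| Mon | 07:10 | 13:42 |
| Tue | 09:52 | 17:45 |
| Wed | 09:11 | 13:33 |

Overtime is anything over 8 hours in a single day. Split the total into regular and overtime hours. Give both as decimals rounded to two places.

Regular 18.78 hours, overtime 0.00 hours

Mon: 07:10–13:42 = 6 h 32 min
Tue: 09:52–17:45 = 7 h 53 min
Wed: 09:11–13:33 = 4 h 22 min
Mon reg 6 h 32 min / OT 0 h 0 min; Tue reg 7 h 53 min / OT 0 h 0 min; Wed reg 4 h 22 min / OT 0 h 0 min.
Totals: regular 18 h 47 min, overtime 0 h 0 min.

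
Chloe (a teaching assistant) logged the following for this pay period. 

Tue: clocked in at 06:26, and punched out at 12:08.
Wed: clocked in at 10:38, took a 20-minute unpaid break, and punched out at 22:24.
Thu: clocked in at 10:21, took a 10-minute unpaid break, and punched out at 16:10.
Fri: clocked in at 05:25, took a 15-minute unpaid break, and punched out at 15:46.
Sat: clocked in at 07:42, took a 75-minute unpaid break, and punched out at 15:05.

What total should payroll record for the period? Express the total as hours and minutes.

Tue: 06:26–12:08 = 5 h 42 min
Wed: 10:38–22:24 = 11 h 46 min; less 20 min break → 11 h 26 min
Thu: 10:21–16:10 = 5 h 49 min; less 10 min break → 5 h 39 min
Fri: 05:25–15:46 = 10 h 21 min; less 15 min break → 10 h 6 min
Sat: 07:42–15:05 = 7 h 23 min; less 75 min break → 6 h 8 min
Total: 5 h 42 min + 11 h 26 min + 5 h 39 min + 10 h 6 min + 6 h 8 min = 39 h 1 min.

39 h 1 min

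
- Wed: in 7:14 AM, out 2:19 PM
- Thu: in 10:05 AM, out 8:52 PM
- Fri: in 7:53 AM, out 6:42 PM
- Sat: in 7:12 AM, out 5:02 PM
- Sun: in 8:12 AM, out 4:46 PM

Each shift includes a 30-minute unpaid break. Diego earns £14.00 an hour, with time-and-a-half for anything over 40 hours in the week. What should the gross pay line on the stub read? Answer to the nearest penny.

£656.25

Wed: 7:14 AM–2:19 PM = 7 h 5 min; less 30 min break → 6 h 35 min
Thu: 10:05 AM–8:52 PM = 10 h 47 min; less 30 min break → 10 h 17 min
Fri: 7:53 AM–6:42 PM = 10 h 49 min; less 30 min break → 10 h 19 min
Sat: 7:12 AM–5:02 PM = 9 h 50 min; less 30 min break → 9 h 20 min
Sun: 8:12 AM–4:46 PM = 8 h 34 min; less 30 min break → 8 h 4 min
Total worked: 44 h 35 min = 2675 min.
Regular 40 h 0 min = 2400 min at £14.00/h; overtime 4 h 35 min = 275 min at £21.00/h.
Pay = (2400 × £14.00 + 275 × £21.00) ÷ 60 = £656.25.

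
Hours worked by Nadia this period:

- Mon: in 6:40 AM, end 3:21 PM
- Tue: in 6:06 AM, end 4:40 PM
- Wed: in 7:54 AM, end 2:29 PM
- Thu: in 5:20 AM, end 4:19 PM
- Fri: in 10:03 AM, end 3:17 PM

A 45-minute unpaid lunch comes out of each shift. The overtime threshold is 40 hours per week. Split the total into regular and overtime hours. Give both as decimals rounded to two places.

Regular 38.30 hours, overtime 0.00 hours

Mon: 6:40 AM–3:21 PM = 8 h 41 min; less 45 min break → 7 h 56 min
Tue: 6:06 AM–4:40 PM = 10 h 34 min; less 45 min break → 9 h 49 min
Wed: 7:54 AM–2:29 PM = 6 h 35 min; less 45 min break → 5 h 50 min
Thu: 5:20 AM–4:19 PM = 10 h 59 min; less 45 min break → 10 h 14 min
Fri: 10:03 AM–3:17 PM = 5 h 14 min; less 45 min break → 4 h 29 min
Total worked: 38 h 18 min = 38.30 h.
Threshold 40 h → overtime 0 h 0 min, regular 38 h 18 min.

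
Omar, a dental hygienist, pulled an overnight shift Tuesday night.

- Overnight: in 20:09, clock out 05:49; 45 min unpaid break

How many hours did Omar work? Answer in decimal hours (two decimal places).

8.92 hours

Overnight: 20:09 → midnight = 3 h 51 min; midnight → 05:49 = 5 h 49 min; span 9 h 40 min; less 45 min break → 8 h 55 min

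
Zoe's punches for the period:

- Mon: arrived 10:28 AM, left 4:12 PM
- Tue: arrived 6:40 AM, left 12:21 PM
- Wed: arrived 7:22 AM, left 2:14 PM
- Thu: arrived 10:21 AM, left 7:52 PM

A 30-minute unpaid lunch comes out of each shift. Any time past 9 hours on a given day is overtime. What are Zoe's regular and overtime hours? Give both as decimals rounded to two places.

Mon: 10:28 AM–4:12 PM = 5 h 44 min; less 30 min break → 5 h 14 min
Tue: 6:40 AM–12:21 PM = 5 h 41 min; less 30 min break → 5 h 11 min
Wed: 7:22 AM–2:14 PM = 6 h 52 min; less 30 min break → 6 h 22 min
Thu: 10:21 AM–7:52 PM = 9 h 31 min; less 30 min break → 9 h 1 min
Mon reg 5 h 14 min / OT 0 h 0 min; Tue reg 5 h 11 min / OT 0 h 0 min; Wed reg 6 h 22 min / OT 0 h 0 min; Thu reg 9 h 0 min / OT 0 h 1 min.
Totals: regular 25 h 47 min, overtime 0 h 1 min.

Regular 25.78 hours, overtime 0.02 hours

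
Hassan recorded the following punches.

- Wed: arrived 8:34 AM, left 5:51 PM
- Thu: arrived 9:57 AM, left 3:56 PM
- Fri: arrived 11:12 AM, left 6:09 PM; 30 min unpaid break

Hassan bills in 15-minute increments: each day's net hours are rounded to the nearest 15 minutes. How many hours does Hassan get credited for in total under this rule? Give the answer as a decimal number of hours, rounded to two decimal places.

Wed: 8:34 AM–5:51 PM = 9 h 17 min → rounds to 9 h 15 min
Thu: 9:57 AM–3:56 PM = 5 h 59 min → rounds to 6 h 0 min
Fri: 11:12 AM–6:09 PM = 6 h 57 min − 30 min = 6 h 27 min → rounds to 6 h 30 min
Total credited: 21 h 45 min.

21.75 hours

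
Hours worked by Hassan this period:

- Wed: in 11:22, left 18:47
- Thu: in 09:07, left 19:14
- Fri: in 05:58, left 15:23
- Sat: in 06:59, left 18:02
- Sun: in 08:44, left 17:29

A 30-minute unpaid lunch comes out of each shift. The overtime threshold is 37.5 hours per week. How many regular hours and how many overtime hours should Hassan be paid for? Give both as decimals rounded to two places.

Wed: 11:22–18:47 = 7 h 25 min; less 30 min break → 6 h 55 min
Thu: 09:07–19:14 = 10 h 7 min; less 30 min break → 9 h 37 min
Fri: 05:58–15:23 = 9 h 25 min; less 30 min break → 8 h 55 min
Sat: 06:59–18:02 = 11 h 3 min; less 30 min break → 10 h 33 min
Sun: 08:44–17:29 = 8 h 45 min; less 30 min break → 8 h 15 min
Total worked: 44 h 15 min = 44.25 h.
Threshold 37.5 h → overtime 6 h 45 min, regular 37 h 30 min.

Regular 37.50 hours, overtime 6.75 hours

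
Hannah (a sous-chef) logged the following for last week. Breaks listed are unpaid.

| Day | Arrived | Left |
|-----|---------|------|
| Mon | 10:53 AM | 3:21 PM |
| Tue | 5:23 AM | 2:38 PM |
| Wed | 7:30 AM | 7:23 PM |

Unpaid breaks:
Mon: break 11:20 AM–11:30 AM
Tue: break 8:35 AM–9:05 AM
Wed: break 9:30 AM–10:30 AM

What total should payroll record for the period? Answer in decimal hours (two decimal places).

Mon: 10:53 AM–3:21 PM = 4 h 28 min; less 10 min break → 4 h 18 min
Tue: 5:23 AM–2:38 PM = 9 h 15 min; less 30 min break → 8 h 45 min
Wed: 7:30 AM–7:23 PM = 11 h 53 min; less 60 min break → 10 h 53 min
Total: 4 h 18 min + 8 h 45 min + 10 h 53 min = 23 h 56 min.

23.93 hours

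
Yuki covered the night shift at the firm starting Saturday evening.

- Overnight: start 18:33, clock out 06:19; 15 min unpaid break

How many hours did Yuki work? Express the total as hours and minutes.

11 h 31 min

Overnight: 18:33 → midnight = 5 h 27 min; midnight → 06:19 = 6 h 19 min; span 11 h 46 min; less 15 min break → 11 h 31 min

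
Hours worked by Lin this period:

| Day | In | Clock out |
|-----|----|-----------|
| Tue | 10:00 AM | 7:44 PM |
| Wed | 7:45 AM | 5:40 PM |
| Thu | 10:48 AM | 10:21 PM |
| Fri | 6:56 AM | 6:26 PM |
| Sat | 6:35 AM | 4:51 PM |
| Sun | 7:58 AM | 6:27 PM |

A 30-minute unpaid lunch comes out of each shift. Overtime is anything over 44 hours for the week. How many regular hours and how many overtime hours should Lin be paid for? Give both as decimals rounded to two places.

Regular 44.00 hours, overtime 16.45 hours

Tue: 10:00 AM–7:44 PM = 9 h 44 min; less 30 min break → 9 h 14 min
Wed: 7:45 AM–5:40 PM = 9 h 55 min; less 30 min break → 9 h 25 min
Thu: 10:48 AM–10:21 PM = 11 h 33 min; less 30 min break → 11 h 3 min
Fri: 6:56 AM–6:26 PM = 11 h 30 min; less 30 min break → 11 h 0 min
Sat: 6:35 AM–4:51 PM = 10 h 16 min; less 30 min break → 9 h 46 min
Sun: 7:58 AM–6:27 PM = 10 h 29 min; less 30 min break → 9 h 59 min
Total worked: 60 h 27 min = 60.45 h.
Threshold 44 h → overtime 16 h 27 min, regular 44 h 0 min.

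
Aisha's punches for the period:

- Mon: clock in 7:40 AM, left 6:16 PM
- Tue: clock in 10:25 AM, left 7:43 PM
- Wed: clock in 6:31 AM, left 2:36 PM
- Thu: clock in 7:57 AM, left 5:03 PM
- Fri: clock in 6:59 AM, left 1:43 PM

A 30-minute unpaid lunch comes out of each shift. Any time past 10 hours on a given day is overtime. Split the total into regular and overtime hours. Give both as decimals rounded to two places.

Regular 41.22 hours, overtime 0.10 hours

Mon: 7:40 AM–6:16 PM = 10 h 36 min; less 30 min break → 10 h 6 min
Tue: 10:25 AM–7:43 PM = 9 h 18 min; less 30 min break → 8 h 48 min
Wed: 6:31 AM–2:36 PM = 8 h 5 min; less 30 min break → 7 h 35 min
Thu: 7:57 AM–5:03 PM = 9 h 6 min; less 30 min break → 8 h 36 min
Fri: 6:59 AM–1:43 PM = 6 h 44 min; less 30 min break → 6 h 14 min
Mon reg 10 h 0 min / OT 0 h 6 min; Tue reg 8 h 48 min / OT 0 h 0 min; Wed reg 7 h 35 min / OT 0 h 0 min; Thu reg 8 h 36 min / OT 0 h 0 min; Fri reg 6 h 14 min / OT 0 h 0 min.
Totals: regular 41 h 13 min, overtime 0 h 6 min.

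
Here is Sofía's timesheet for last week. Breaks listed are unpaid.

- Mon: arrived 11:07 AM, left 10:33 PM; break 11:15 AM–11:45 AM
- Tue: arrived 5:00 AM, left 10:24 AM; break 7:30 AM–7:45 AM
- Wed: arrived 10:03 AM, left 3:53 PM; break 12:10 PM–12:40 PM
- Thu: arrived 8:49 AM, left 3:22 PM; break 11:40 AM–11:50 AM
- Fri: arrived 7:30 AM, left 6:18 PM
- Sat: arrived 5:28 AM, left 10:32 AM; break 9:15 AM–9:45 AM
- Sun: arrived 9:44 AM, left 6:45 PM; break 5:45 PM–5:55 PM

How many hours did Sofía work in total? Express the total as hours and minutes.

Mon: 11:07 AM–10:33 PM = 11 h 26 min; less 30 min break → 10 h 56 min
Tue: 5:00 AM–10:24 AM = 5 h 24 min; less 15 min break → 5 h 9 min
Wed: 10:03 AM–3:53 PM = 5 h 50 min; less 30 min break → 5 h 20 min
Thu: 8:49 AM–3:22 PM = 6 h 33 min; less 10 min break → 6 h 23 min
Fri: 7:30 AM–6:18 PM = 10 h 48 min
Sat: 5:28 AM–10:32 AM = 5 h 4 min; less 30 min break → 4 h 34 min
Sun: 9:44 AM–6:45 PM = 9 h 1 min; less 10 min break → 8 h 51 min
Total: 10 h 56 min + 5 h 9 min + 5 h 20 min + 6 h 23 min + 10 h 48 min + 4 h 34 min + 8 h 51 min = 52 h 1 min.

52 h 1 min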